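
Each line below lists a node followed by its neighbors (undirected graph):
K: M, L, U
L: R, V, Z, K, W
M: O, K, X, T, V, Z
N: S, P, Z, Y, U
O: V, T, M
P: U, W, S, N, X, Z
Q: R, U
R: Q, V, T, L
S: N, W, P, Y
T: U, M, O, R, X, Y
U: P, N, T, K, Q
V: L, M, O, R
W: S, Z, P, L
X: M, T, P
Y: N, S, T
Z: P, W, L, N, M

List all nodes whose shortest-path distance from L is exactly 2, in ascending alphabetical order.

Level 0: L
Level 1: K, R, V, W, Z
Level 2: M, N, O, P, Q, S, T, U
Level 3: X, Y

M, N, O, P, Q, S, T, U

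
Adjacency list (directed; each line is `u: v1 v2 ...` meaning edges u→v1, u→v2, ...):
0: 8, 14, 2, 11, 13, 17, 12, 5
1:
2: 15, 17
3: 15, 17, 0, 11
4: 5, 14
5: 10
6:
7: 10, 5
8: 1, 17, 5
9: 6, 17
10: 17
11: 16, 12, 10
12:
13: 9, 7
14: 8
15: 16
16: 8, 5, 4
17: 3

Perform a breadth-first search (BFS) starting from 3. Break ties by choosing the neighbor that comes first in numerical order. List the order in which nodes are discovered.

Visit 3; enqueue 0, 11, 15, 17 → queue [0, 11, 15, 17]
Visit 0; enqueue 2, 5, 8, 12, 13, 14 → queue [11, 15, 17, 2, 5, 8, 12, 13, 14]
Visit 11; enqueue 10, 16 → queue [15, 17, 2, 5, 8, 12, 13, 14, 10, 16]
Visit 15 → queue [17, 2, 5, 8, 12, 13, 14, 10, 16]
Visit 17 → queue [2, 5, 8, 12, 13, 14, 10, 16]
Visit 2 → queue [5, 8, 12, 13, 14, 10, 16]
Visit 5 → queue [8, 12, 13, 14, 10, 16]
Visit 8; enqueue 1 → queue [12, 13, 14, 10, 16, 1]
Visit 12 → queue [13, 14, 10, 16, 1]
Visit 13; enqueue 7, 9 → queue [14, 10, 16, 1, 7, 9]
Visit 14 → queue [10, 16, 1, 7, 9]
Visit 10 → queue [16, 1, 7, 9]
Visit 16; enqueue 4 → queue [1, 7, 9, 4]
Visit 1 → queue [7, 9, 4]
Visit 7 → queue [9, 4]
Visit 9; enqueue 6 → queue [4, 6]
Visit 4 → queue [6]
Visit 6 → queue []

3 0 11 15 17 2 5 8 12 13 14 10 16 1 7 9 4 6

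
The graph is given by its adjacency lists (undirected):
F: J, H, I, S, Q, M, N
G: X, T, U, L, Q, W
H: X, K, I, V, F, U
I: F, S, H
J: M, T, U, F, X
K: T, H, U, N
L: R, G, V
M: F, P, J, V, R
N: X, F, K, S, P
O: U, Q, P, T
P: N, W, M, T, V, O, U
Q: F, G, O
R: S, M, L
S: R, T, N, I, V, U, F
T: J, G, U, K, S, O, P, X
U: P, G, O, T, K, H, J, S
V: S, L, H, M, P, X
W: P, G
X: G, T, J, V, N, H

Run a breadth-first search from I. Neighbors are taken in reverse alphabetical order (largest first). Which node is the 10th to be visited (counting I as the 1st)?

X

Visit I; enqueue S, H, F → queue [S, H, F]
Visit S; enqueue V, U, T, R, N → queue [H, F, V, U, T, R, N]
Visit H; enqueue X, K → queue [F, V, U, T, R, N, X, K]
Visit F; enqueue Q, M, J → queue [V, U, T, R, N, X, K, Q, M, J]
Visit V; enqueue P, L → queue [U, T, R, N, X, K, Q, M, J, P, L]
Visit U; enqueue O, G → queue [T, R, N, X, K, Q, M, J, P, L, O, G]
Visit T → queue [R, N, X, K, Q, M, J, P, L, O, G]
Visit R → queue [N, X, K, Q, M, J, P, L, O, G]
Visit N → queue [X, K, Q, M, J, P, L, O, G]
Visit X → queue [K, Q, M, J, P, L, O, G]
Visit K → queue [Q, M, J, P, L, O, G]
Visit Q → queue [M, J, P, L, O, G]
Visit M → queue [J, P, L, O, G]
Visit J → queue [P, L, O, G]
Visit P; enqueue W → queue [L, O, G, W]
Visit L → queue [O, G, W]
Visit O → queue [G, W]
Visit G → queue [W]
Visit W → queue []

Visit order: I, S, H, F, V, U, T, R, N, X, K, Q, M, J, P, L, O, G, W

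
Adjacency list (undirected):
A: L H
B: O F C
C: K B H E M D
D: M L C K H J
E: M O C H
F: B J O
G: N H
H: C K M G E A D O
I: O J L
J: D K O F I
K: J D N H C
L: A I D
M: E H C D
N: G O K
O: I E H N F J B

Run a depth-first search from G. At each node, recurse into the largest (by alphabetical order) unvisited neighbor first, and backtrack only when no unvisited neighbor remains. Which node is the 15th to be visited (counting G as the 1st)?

F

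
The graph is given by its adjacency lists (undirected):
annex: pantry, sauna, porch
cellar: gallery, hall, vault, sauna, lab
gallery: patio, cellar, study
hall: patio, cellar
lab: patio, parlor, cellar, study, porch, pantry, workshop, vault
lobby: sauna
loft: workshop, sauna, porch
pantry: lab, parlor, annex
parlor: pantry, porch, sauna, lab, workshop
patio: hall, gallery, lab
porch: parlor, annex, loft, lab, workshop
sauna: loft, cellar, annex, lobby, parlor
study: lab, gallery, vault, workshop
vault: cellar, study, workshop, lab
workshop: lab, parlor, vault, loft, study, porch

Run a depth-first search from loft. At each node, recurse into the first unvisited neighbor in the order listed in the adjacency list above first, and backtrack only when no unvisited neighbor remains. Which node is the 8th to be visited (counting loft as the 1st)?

Visit loft
loft → workshop
workshop → lab
lab → patio
patio → hall
hall → cellar
cellar → gallery
gallery → study
study → vault
cellar → sauna
sauna → annex
annex → pantry
pantry → parlor
parlor → porch
sauna → lobby

Visit order: loft, workshop, lab, patio, hall, cellar, gallery, study, vault, sauna, annex, pantry, parlor, porch, lobby

study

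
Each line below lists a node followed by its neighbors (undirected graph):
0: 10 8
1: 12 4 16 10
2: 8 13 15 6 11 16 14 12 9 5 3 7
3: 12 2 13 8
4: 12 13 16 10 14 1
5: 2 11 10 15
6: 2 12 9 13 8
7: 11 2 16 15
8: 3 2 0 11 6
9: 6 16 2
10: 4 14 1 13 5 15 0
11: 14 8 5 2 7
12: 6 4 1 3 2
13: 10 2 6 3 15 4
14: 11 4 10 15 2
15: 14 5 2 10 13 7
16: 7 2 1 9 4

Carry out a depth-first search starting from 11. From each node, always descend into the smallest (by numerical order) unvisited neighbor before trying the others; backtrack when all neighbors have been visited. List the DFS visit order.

Visit 11
11 → 2
2 → 3
3 → 8
8 → 0
0 → 10
10 → 1
1 → 4
4 → 12
12 → 6
6 → 9
9 → 16
16 → 7
7 → 15
15 → 5
15 → 13
15 → 14

11 2 3 8 0 10 1 4 12 6 9 16 7 15 5 13 14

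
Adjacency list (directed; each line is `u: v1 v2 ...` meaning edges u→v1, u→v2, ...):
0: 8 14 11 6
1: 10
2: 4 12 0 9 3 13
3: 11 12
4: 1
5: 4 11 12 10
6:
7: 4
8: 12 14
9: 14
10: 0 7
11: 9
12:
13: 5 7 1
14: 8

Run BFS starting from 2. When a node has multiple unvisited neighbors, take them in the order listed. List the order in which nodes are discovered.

Visit 2; enqueue 4, 12, 0, 9, 3, 13 → queue [4, 12, 0, 9, 3, 13]
Visit 4; enqueue 1 → queue [12, 0, 9, 3, 13, 1]
Visit 12 → queue [0, 9, 3, 13, 1]
Visit 0; enqueue 8, 14, 11, 6 → queue [9, 3, 13, 1, 8, 14, 11, 6]
Visit 9 → queue [3, 13, 1, 8, 14, 11, 6]
Visit 3 → queue [13, 1, 8, 14, 11, 6]
Visit 13; enqueue 5, 7 → queue [1, 8, 14, 11, 6, 5, 7]
Visit 1; enqueue 10 → queue [8, 14, 11, 6, 5, 7, 10]
Visit 8 → queue [14, 11, 6, 5, 7, 10]
Visit 14 → queue [11, 6, 5, 7, 10]
Visit 11 → queue [6, 5, 7, 10]
Visit 6 → queue [5, 7, 10]
Visit 5 → queue [7, 10]
Visit 7 → queue [10]
Visit 10 → queue []

2 4 12 0 9 3 13 1 8 14 11 6 5 7 10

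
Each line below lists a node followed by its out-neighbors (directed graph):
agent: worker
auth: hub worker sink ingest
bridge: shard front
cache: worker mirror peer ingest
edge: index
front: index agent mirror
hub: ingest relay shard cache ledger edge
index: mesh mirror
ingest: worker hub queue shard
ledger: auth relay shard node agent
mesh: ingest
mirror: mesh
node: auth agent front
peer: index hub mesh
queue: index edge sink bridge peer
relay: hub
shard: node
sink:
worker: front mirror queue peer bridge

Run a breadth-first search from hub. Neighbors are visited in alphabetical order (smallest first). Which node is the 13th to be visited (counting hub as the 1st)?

agent

Visit hub; enqueue cache, edge, ingest, ledger, relay, shard → queue [cache, edge, ingest, ledger, relay, shard]
Visit cache; enqueue mirror, peer, worker → queue [edge, ingest, ledger, relay, shard, mirror, peer, worker]
Visit edge; enqueue index → queue [ingest, ledger, relay, shard, mirror, peer, worker, index]
Visit ingest; enqueue queue → queue [ledger, relay, shard, mirror, peer, worker, index, queue]
Visit ledger; enqueue agent, auth, node → queue [relay, shard, mirror, peer, worker, index, queue, agent, auth, node]
Visit relay → queue [shard, mirror, peer, worker, index, queue, agent, auth, node]
Visit shard → queue [mirror, peer, worker, index, queue, agent, auth, node]
Visit mirror; enqueue mesh → queue [peer, worker, index, queue, agent, auth, node, mesh]
Visit peer → queue [worker, index, queue, agent, auth, node, mesh]
Visit worker; enqueue bridge, front → queue [index, queue, agent, auth, node, mesh, bridge, front]
Visit index → queue [queue, agent, auth, node, mesh, bridge, front]
Visit queue; enqueue sink → queue [agent, auth, node, mesh, bridge, front, sink]
Visit agent → queue [auth, node, mesh, bridge, front, sink]
Visit auth → queue [node, mesh, bridge, front, sink]
Visit node → queue [mesh, bridge, front, sink]
Visit mesh → queue [bridge, front, sink]
Visit bridge → queue [front, sink]
Visit front → queue [sink]
Visit sink → queue []

Visit order: hub, cache, edge, ingest, ledger, relay, shard, mirror, peer, worker, index, queue, agent, auth, node, mesh, bridge, front, sink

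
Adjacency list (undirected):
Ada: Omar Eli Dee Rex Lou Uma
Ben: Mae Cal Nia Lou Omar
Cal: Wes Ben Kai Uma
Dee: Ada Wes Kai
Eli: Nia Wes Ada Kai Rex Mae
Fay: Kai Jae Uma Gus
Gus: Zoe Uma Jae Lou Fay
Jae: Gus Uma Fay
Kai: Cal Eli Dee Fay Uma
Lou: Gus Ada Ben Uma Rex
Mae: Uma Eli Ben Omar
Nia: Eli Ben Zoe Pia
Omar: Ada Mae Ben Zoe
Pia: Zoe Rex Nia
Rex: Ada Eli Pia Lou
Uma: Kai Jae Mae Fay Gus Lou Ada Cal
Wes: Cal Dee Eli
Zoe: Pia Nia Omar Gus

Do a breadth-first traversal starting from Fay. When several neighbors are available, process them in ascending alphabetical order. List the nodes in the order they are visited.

Visit Fay; enqueue Gus, Jae, Kai, Uma → queue [Gus, Jae, Kai, Uma]
Visit Gus; enqueue Lou, Zoe → queue [Jae, Kai, Uma, Lou, Zoe]
Visit Jae → queue [Kai, Uma, Lou, Zoe]
Visit Kai; enqueue Cal, Dee, Eli → queue [Uma, Lou, Zoe, Cal, Dee, Eli]
Visit Uma; enqueue Ada, Mae → queue [Lou, Zoe, Cal, Dee, Eli, Ada, Mae]
Visit Lou; enqueue Ben, Rex → queue [Zoe, Cal, Dee, Eli, Ada, Mae, Ben, Rex]
Visit Zoe; enqueue Nia, Omar, Pia → queue [Cal, Dee, Eli, Ada, Mae, Ben, Rex, Nia, Omar, Pia]
Visit Cal; enqueue Wes → queue [Dee, Eli, Ada, Mae, Ben, Rex, Nia, Omar, Pia, Wes]
Visit Dee → queue [Eli, Ada, Mae, Ben, Rex, Nia, Omar, Pia, Wes]
Visit Eli → queue [Ada, Mae, Ben, Rex, Nia, Omar, Pia, Wes]
Visit Ada → queue [Mae, Ben, Rex, Nia, Omar, Pia, Wes]
Visit Mae → queue [Ben, Rex, Nia, Omar, Pia, Wes]
Visit Ben → queue [Rex, Nia, Omar, Pia, Wes]
Visit Rex → queue [Nia, Omar, Pia, Wes]
Visit Nia → queue [Omar, Pia, Wes]
Visit Omar → queue [Pia, Wes]
Visit Pia → queue [Wes]
Visit Wes → queue []

Fay -> Gus -> Jae -> Kai -> Uma -> Lou -> Zoe -> Cal -> Dee -> Eli -> Ada -> Mae -> Ben -> Rex -> Nia -> Omar -> Pia -> Wes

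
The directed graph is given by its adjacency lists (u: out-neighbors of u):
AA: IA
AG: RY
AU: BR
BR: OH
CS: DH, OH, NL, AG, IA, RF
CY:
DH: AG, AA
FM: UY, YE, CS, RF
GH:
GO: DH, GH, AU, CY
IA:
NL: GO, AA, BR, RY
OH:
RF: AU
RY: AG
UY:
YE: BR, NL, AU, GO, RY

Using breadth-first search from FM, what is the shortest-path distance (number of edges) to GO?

2

Level 0: FM
Level 1: CS, RF, UY, YE
Level 2: AG, AU, BR, DH, GO, IA, NL, OH, RY
Level 3: AA, CY, GH
GO first appears at level 2.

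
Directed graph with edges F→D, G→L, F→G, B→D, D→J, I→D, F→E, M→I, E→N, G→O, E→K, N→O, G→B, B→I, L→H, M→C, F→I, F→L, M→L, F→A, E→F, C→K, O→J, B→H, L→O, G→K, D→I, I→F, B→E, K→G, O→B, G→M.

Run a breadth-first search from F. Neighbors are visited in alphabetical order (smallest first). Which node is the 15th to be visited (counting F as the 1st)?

Visit F; enqueue A, D, E, G, I, L → queue [A, D, E, G, I, L]
Visit A → queue [D, E, G, I, L]
Visit D; enqueue J → queue [E, G, I, L, J]
Visit E; enqueue K, N → queue [G, I, L, J, K, N]
Visit G; enqueue B, M, O → queue [I, L, J, K, N, B, M, O]
Visit I → queue [L, J, K, N, B, M, O]
Visit L; enqueue H → queue [J, K, N, B, M, O, H]
Visit J → queue [K, N, B, M, O, H]
Visit K → queue [N, B, M, O, H]
Visit N → queue [B, M, O, H]
Visit B → queue [M, O, H]
Visit M; enqueue C → queue [O, H, C]
Visit O → queue [H, C]
Visit H → queue [C]
Visit C → queue []

Visit order: F, A, D, E, G, I, L, J, K, N, B, M, O, H, C

C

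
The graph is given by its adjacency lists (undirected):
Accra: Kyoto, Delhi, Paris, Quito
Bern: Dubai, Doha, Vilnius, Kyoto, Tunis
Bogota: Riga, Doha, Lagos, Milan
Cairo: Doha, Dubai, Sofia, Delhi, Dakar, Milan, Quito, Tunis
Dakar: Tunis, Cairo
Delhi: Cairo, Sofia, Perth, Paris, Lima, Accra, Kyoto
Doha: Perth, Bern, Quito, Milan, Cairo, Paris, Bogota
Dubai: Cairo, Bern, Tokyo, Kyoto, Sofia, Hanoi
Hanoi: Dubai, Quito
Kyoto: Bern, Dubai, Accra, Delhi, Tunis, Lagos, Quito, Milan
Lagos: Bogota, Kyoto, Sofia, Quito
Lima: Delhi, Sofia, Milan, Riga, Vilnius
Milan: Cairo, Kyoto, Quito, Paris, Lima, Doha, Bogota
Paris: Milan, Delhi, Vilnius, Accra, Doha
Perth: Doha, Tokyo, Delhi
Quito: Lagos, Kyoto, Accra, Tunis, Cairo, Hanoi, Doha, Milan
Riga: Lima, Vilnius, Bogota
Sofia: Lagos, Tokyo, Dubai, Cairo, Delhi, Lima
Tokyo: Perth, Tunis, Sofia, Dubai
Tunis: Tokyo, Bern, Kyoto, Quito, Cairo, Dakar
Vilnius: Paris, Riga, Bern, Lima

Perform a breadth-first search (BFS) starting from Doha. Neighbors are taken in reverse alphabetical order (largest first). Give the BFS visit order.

Doha, Quito, Perth, Paris, Milan, Cairo, Bogota, Bern, Tunis, Lagos, Kyoto, Hanoi, Accra, Tokyo, Delhi, Vilnius, Lima, Sofia, Dubai, Dakar, Riga

Visit Doha; enqueue Quito, Perth, Paris, Milan, Cairo, Bogota, Bern → queue [Quito, Perth, Paris, Milan, Cairo, Bogota, Bern]
Visit Quito; enqueue Tunis, Lagos, Kyoto, Hanoi, Accra → queue [Perth, Paris, Milan, Cairo, Bogota, Bern, Tunis, Lagos, Kyoto, Hanoi, Accra]
Visit Perth; enqueue Tokyo, Delhi → queue [Paris, Milan, Cairo, Bogota, Bern, Tunis, Lagos, Kyoto, Hanoi, Accra, Tokyo, Delhi]
Visit Paris; enqueue Vilnius → queue [Milan, Cairo, Bogota, Bern, Tunis, Lagos, Kyoto, Hanoi, Accra, Tokyo, Delhi, Vilnius]
Visit Milan; enqueue Lima → queue [Cairo, Bogota, Bern, Tunis, Lagos, Kyoto, Hanoi, Accra, Tokyo, Delhi, Vilnius, Lima]
Visit Cairo; enqueue Sofia, Dubai, Dakar → queue [Bogota, Bern, Tunis, Lagos, Kyoto, Hanoi, Accra, Tokyo, Delhi, Vilnius, Lima, Sofia, Dubai, Dakar]
Visit Bogota; enqueue Riga → queue [Bern, Tunis, Lagos, Kyoto, Hanoi, Accra, Tokyo, Delhi, Vilnius, Lima, Sofia, Dubai, Dakar, Riga]
Visit Bern → queue [Tunis, Lagos, Kyoto, Hanoi, Accra, Tokyo, Delhi, Vilnius, Lima, Sofia, Dubai, Dakar, Riga]
Visit Tunis → queue [Lagos, Kyoto, Hanoi, Accra, Tokyo, Delhi, Vilnius, Lima, Sofia, Dubai, Dakar, Riga]
Visit Lagos → queue [Kyoto, Hanoi, Accra, Tokyo, Delhi, Vilnius, Lima, Sofia, Dubai, Dakar, Riga]
Visit Kyoto → queue [Hanoi, Accra, Tokyo, Delhi, Vilnius, Lima, Sofia, Dubai, Dakar, Riga]
Visit Hanoi → queue [Accra, Tokyo, Delhi, Vilnius, Lima, Sofia, Dubai, Dakar, Riga]
Visit Accra → queue [Tokyo, Delhi, Vilnius, Lima, Sofia, Dubai, Dakar, Riga]
Visit Tokyo → queue [Delhi, Vilnius, Lima, Sofia, Dubai, Dakar, Riga]
Visit Delhi → queue [Vilnius, Lima, Sofia, Dubai, Dakar, Riga]
Visit Vilnius → queue [Lima, Sofia, Dubai, Dakar, Riga]
Visit Lima → queue [Sofia, Dubai, Dakar, Riga]
Visit Sofia → queue [Dubai, Dakar, Riga]
Visit Dubai → queue [Dakar, Riga]
Visit Dakar → queue [Riga]
Visit Riga → queue []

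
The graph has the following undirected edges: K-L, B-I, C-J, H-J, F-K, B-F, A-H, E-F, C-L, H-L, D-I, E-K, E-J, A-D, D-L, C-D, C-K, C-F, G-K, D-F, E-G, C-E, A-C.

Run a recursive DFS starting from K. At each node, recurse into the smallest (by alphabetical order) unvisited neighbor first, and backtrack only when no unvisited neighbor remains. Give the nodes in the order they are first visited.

Visit K
K → C
C → A
A → D
D → F
F → B
B → I
F → E
E → G
E → J
J → H
H → L

K, C, A, D, F, B, I, E, G, J, H, L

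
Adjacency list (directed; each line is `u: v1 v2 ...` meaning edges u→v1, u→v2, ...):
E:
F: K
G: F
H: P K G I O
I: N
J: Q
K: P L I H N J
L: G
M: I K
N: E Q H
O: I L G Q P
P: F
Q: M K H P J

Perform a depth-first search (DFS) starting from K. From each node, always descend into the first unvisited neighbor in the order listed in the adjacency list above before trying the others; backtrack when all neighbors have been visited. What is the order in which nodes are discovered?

K -> P -> F -> L -> G -> I -> N -> E -> Q -> M -> H -> O -> J

Visit K
K → P
P → F
K → L
L → G
K → I
I → N
N → E
N → Q
Q → M
Q → H
H → O
Q → J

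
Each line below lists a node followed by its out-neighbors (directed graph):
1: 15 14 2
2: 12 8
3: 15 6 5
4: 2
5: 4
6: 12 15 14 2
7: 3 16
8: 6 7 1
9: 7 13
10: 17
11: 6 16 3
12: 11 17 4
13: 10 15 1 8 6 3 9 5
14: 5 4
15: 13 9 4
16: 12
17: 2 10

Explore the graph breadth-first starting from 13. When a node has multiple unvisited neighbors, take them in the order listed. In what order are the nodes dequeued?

13 -> 10 -> 15 -> 1 -> 8 -> 6 -> 3 -> 9 -> 5 -> 17 -> 4 -> 14 -> 2 -> 7 -> 12 -> 16 -> 11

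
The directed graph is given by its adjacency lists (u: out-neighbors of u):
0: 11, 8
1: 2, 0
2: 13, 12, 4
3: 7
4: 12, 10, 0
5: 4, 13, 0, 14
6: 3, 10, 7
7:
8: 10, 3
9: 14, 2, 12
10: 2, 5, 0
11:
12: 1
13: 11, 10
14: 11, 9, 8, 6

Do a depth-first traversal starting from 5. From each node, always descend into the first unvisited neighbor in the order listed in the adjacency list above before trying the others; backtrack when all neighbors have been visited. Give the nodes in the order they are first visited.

Visit 5
5 → 4
4 → 12
12 → 1
1 → 2
2 → 13
13 → 11
13 → 10
10 → 0
0 → 8
8 → 3
3 → 7
5 → 14
14 → 9
14 → 6

5 -> 4 -> 12 -> 1 -> 2 -> 13 -> 11 -> 10 -> 0 -> 8 -> 3 -> 7 -> 14 -> 9 -> 6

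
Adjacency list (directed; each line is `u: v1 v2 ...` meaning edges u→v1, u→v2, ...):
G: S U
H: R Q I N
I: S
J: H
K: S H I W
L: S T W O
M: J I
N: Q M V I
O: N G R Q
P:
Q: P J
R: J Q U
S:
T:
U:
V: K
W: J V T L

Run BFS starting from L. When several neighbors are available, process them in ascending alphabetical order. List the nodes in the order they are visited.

L O S T W G N Q R J V U I M P H K

Visit L; enqueue O, S, T, W → queue [O, S, T, W]
Visit O; enqueue G, N, Q, R → queue [S, T, W, G, N, Q, R]
Visit S → queue [T, W, G, N, Q, R]
Visit T → queue [W, G, N, Q, R]
Visit W; enqueue J, V → queue [G, N, Q, R, J, V]
Visit G; enqueue U → queue [N, Q, R, J, V, U]
Visit N; enqueue I, M → queue [Q, R, J, V, U, I, M]
Visit Q; enqueue P → queue [R, J, V, U, I, M, P]
Visit R → queue [J, V, U, I, M, P]
Visit J; enqueue H → queue [V, U, I, M, P, H]
Visit V; enqueue K → queue [U, I, M, P, H, K]
Visit U → queue [I, M, P, H, K]
Visit I → queue [M, P, H, K]
Visit M → queue [P, H, K]
Visit P → queue [H, K]
Visit H → queue [K]
Visit K → queue []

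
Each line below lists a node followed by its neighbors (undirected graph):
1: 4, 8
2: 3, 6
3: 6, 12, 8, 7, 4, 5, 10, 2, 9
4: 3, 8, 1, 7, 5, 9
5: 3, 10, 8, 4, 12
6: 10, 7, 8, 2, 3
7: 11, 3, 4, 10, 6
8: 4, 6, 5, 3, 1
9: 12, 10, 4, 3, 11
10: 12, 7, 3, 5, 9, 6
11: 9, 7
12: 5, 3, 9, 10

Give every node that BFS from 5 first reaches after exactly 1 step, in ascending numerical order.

3, 4, 8, 10, 12

Level 0: 5
Level 1: 3, 4, 8, 10, 12
Level 2: 1, 2, 6, 7, 9
Level 3: 11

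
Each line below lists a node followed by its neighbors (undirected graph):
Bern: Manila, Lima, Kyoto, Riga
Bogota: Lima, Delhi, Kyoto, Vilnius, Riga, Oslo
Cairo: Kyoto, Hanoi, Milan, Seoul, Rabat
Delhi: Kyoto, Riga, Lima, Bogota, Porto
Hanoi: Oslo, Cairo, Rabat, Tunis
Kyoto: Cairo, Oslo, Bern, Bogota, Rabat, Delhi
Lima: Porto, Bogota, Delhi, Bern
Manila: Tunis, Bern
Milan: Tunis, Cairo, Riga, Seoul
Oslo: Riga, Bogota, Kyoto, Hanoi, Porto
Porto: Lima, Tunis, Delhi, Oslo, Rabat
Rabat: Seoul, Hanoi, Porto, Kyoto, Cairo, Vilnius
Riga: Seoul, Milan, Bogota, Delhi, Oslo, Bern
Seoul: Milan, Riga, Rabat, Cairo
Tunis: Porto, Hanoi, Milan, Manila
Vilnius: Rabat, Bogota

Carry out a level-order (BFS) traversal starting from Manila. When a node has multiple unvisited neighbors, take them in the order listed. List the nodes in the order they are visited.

Manila Tunis Bern Porto Hanoi Milan Lima Kyoto Riga Delhi Oslo Rabat Cairo Seoul Bogota Vilnius

Visit Manila; enqueue Tunis, Bern → queue [Tunis, Bern]
Visit Tunis; enqueue Porto, Hanoi, Milan → queue [Bern, Porto, Hanoi, Milan]
Visit Bern; enqueue Lima, Kyoto, Riga → queue [Porto, Hanoi, Milan, Lima, Kyoto, Riga]
Visit Porto; enqueue Delhi, Oslo, Rabat → queue [Hanoi, Milan, Lima, Kyoto, Riga, Delhi, Oslo, Rabat]
Visit Hanoi; enqueue Cairo → queue [Milan, Lima, Kyoto, Riga, Delhi, Oslo, Rabat, Cairo]
Visit Milan; enqueue Seoul → queue [Lima, Kyoto, Riga, Delhi, Oslo, Rabat, Cairo, Seoul]
Visit Lima; enqueue Bogota → queue [Kyoto, Riga, Delhi, Oslo, Rabat, Cairo, Seoul, Bogota]
Visit Kyoto → queue [Riga, Delhi, Oslo, Rabat, Cairo, Seoul, Bogota]
Visit Riga → queue [Delhi, Oslo, Rabat, Cairo, Seoul, Bogota]
Visit Delhi → queue [Oslo, Rabat, Cairo, Seoul, Bogota]
Visit Oslo → queue [Rabat, Cairo, Seoul, Bogota]
Visit Rabat; enqueue Vilnius → queue [Cairo, Seoul, Bogota, Vilnius]
Visit Cairo → queue [Seoul, Bogota, Vilnius]
Visit Seoul → queue [Bogota, Vilnius]
Visit Bogota → queue [Vilnius]
Visit Vilnius → queue []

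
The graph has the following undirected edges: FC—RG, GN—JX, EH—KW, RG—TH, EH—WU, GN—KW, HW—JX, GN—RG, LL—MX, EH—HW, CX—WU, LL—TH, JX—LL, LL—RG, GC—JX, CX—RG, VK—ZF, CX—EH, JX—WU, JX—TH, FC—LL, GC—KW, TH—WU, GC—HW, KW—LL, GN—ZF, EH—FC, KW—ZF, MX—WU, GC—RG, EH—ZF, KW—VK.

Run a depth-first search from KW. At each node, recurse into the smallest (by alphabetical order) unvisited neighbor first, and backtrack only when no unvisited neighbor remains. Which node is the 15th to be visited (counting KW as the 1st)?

Visit KW
KW → EH
EH → CX
CX → RG
RG → FC
FC → LL
LL → JX
JX → GC
GC → HW
JX → GN
GN → ZF
ZF → VK
JX → TH
TH → WU
WU → MX

Visit order: KW, EH, CX, RG, FC, LL, JX, GC, HW, GN, ZF, VK, TH, WU, MX

MX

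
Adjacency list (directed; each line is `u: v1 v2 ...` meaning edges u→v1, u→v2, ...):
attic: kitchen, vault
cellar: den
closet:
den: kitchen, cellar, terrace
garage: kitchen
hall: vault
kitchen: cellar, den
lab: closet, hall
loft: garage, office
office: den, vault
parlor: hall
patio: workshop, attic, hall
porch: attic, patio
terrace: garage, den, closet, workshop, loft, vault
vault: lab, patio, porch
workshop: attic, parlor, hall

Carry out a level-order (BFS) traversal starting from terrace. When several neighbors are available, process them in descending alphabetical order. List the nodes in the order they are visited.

Visit terrace; enqueue workshop, vault, loft, garage, den, closet → queue [workshop, vault, loft, garage, den, closet]
Visit workshop; enqueue parlor, hall, attic → queue [vault, loft, garage, den, closet, parlor, hall, attic]
Visit vault; enqueue porch, patio, lab → queue [loft, garage, den, closet, parlor, hall, attic, porch, patio, lab]
Visit loft; enqueue office → queue [garage, den, closet, parlor, hall, attic, porch, patio, lab, office]
Visit garage; enqueue kitchen → queue [den, closet, parlor, hall, attic, porch, patio, lab, office, kitchen]
Visit den; enqueue cellar → queue [closet, parlor, hall, attic, porch, patio, lab, office, kitchen, cellar]
Visit closet → queue [parlor, hall, attic, porch, patio, lab, office, kitchen, cellar]
Visit parlor → queue [hall, attic, porch, patio, lab, office, kitchen, cellar]
Visit hall → queue [attic, porch, patio, lab, office, kitchen, cellar]
Visit attic → queue [porch, patio, lab, office, kitchen, cellar]
Visit porch → queue [patio, lab, office, kitchen, cellar]
Visit patio → queue [lab, office, kitchen, cellar]
Visit lab → queue [office, kitchen, cellar]
Visit office → queue [kitchen, cellar]
Visit kitchen → queue [cellar]
Visit cellar → queue []

terrace → workshop → vault → loft → garage → den → closet → parlor → hall → attic → porch → patio → lab → office → kitchen → cellar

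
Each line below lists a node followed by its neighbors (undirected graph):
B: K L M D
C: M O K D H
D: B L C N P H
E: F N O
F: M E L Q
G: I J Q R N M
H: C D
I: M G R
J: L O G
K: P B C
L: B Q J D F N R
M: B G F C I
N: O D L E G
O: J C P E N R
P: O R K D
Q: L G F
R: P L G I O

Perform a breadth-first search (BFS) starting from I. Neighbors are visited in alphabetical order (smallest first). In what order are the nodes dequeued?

I → G → M → R → J → N → Q → B → C → F → L → O → P → D → E → K → H

Visit I; enqueue G, M, R → queue [G, M, R]
Visit G; enqueue J, N, Q → queue [M, R, J, N, Q]
Visit M; enqueue B, C, F → queue [R, J, N, Q, B, C, F]
Visit R; enqueue L, O, P → queue [J, N, Q, B, C, F, L, O, P]
Visit J → queue [N, Q, B, C, F, L, O, P]
Visit N; enqueue D, E → queue [Q, B, C, F, L, O, P, D, E]
Visit Q → queue [B, C, F, L, O, P, D, E]
Visit B; enqueue K → queue [C, F, L, O, P, D, E, K]
Visit C; enqueue H → queue [F, L, O, P, D, E, K, H]
Visit F → queue [L, O, P, D, E, K, H]
Visit L → queue [O, P, D, E, K, H]
Visit O → queue [P, D, E, K, H]
Visit P → queue [D, E, K, H]
Visit D → queue [E, K, H]
Visit E → queue [K, H]
Visit K → queue [H]
Visit H → queue []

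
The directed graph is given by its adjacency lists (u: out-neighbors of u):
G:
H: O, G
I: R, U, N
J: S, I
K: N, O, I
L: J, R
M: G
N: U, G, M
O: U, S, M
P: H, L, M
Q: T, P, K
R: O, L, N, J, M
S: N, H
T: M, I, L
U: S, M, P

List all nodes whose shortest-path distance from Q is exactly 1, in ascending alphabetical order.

K, P, T

Level 0: Q
Level 1: K, P, T
Level 2: H, I, L, M, N, O
Level 3: G, J, R, S, U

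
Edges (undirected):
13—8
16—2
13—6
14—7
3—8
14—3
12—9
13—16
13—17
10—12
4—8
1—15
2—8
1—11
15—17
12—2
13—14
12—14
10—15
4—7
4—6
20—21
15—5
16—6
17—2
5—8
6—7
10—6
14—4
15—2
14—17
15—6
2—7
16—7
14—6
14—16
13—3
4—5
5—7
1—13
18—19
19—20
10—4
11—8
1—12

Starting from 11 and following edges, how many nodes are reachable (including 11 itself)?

17

BFS from 11 visits: 11, 8, 1, 13, 5, 4, 3, 2, 15, 12, 17, 16, 14, 6, 7, 10, 9
Reachable nodes: 17 of 21 total.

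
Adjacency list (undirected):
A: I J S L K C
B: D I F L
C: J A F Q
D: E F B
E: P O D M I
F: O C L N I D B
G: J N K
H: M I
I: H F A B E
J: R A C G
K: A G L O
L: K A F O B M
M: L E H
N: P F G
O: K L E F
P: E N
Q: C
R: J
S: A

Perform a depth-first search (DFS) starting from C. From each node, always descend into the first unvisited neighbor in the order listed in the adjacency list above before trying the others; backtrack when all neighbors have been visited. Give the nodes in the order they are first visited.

C, J, R, A, I, H, M, L, K, G, N, P, E, O, F, D, B, S, Q

Visit C
C → J
J → R
J → A
A → I
I → H
H → M
M → L
L → K
K → G
G → N
N → P
P → E
E → O
O → F
F → D
D → B
A → S
C → Q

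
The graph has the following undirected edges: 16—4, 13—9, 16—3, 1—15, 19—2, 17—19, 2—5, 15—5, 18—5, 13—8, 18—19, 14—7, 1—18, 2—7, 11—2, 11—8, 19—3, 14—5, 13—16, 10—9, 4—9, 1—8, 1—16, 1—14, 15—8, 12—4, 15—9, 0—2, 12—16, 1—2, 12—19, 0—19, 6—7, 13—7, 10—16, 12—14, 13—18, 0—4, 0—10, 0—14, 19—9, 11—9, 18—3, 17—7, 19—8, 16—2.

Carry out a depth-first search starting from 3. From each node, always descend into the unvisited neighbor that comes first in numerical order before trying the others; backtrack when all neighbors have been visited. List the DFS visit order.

Visit 3
3 → 16
16 → 1
1 → 2
2 → 0
0 → 4
4 → 9
9 → 10
9 → 11
11 → 8
8 → 13
13 → 7
7 → 6
7 → 14
14 → 5
5 → 15
5 → 18
18 → 19
19 → 12
19 → 17

3 16 1 2 0 4 9 10 11 8 13 7 6 14 5 15 18 19 12 17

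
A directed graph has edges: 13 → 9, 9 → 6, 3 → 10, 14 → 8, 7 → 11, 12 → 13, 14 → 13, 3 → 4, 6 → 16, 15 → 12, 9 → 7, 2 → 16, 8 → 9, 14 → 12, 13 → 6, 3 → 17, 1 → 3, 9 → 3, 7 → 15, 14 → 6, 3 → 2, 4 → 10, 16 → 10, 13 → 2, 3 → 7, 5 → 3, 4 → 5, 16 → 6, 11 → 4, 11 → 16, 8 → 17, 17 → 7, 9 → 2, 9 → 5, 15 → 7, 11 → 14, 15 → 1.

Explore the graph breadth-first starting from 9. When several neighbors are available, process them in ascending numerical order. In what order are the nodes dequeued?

Visit 9; enqueue 2, 3, 5, 6, 7 → queue [2, 3, 5, 6, 7]
Visit 2; enqueue 16 → queue [3, 5, 6, 7, 16]
Visit 3; enqueue 4, 10, 17 → queue [5, 6, 7, 16, 4, 10, 17]
Visit 5 → queue [6, 7, 16, 4, 10, 17]
Visit 6 → queue [7, 16, 4, 10, 17]
Visit 7; enqueue 11, 15 → queue [16, 4, 10, 17, 11, 15]
Visit 16 → queue [4, 10, 17, 11, 15]
Visit 4 → queue [10, 17, 11, 15]
Visit 10 → queue [17, 11, 15]
Visit 17 → queue [11, 15]
Visit 11; enqueue 14 → queue [15, 14]
Visit 15; enqueue 1, 12 → queue [14, 1, 12]
Visit 14; enqueue 8, 13 → queue [1, 12, 8, 13]
Visit 1 → queue [12, 8, 13]
Visit 12 → queue [8, 13]
Visit 8 → queue [13]
Visit 13 → queue []

9 → 2 → 3 → 5 → 6 → 7 → 16 → 4 → 10 → 17 → 11 → 15 → 14 → 1 → 12 → 8 → 13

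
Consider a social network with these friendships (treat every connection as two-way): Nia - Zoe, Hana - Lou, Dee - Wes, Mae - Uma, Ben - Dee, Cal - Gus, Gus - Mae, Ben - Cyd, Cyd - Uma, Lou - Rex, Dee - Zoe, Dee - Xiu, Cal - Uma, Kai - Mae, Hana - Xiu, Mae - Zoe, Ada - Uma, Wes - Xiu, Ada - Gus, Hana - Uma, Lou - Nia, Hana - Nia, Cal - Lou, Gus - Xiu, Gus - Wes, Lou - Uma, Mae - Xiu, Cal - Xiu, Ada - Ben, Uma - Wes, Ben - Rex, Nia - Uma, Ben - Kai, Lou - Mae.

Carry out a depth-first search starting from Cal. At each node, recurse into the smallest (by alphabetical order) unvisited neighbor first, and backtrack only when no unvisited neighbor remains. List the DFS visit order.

Cal, Gus, Ada, Ben, Cyd, Uma, Hana, Lou, Mae, Kai, Xiu, Dee, Wes, Zoe, Nia, Rex

Visit Cal
Cal → Gus
Gus → Ada
Ada → Ben
Ben → Cyd
Cyd → Uma
Uma → Hana
Hana → Lou
Lou → Mae
Mae → Kai
Mae → Xiu
Xiu → Dee
Dee → Wes
Dee → Zoe
Zoe → Nia
Lou → Rex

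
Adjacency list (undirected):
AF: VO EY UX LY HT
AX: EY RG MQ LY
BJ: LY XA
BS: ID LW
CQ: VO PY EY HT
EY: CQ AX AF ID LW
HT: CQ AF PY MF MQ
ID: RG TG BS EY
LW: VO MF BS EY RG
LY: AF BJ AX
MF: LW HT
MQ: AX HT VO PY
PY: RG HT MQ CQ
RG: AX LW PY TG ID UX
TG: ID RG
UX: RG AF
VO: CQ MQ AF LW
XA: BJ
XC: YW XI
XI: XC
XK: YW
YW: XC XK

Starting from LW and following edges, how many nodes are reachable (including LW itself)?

18

BFS from LW visits: LW, BS, EY, MF, RG, VO, ID, AF, AX, CQ, HT, PY, TG, UX, MQ, LY, BJ, XA
Reachable nodes: 18 of 22 total.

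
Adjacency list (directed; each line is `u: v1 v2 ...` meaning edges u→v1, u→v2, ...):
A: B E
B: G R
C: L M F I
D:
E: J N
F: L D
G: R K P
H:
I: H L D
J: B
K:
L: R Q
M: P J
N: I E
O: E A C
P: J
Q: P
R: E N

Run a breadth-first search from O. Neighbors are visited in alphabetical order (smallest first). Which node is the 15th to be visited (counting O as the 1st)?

H

Visit O; enqueue A, C, E → queue [A, C, E]
Visit A; enqueue B → queue [C, E, B]
Visit C; enqueue F, I, L, M → queue [E, B, F, I, L, M]
Visit E; enqueue J, N → queue [B, F, I, L, M, J, N]
Visit B; enqueue G, R → queue [F, I, L, M, J, N, G, R]
Visit F; enqueue D → queue [I, L, M, J, N, G, R, D]
Visit I; enqueue H → queue [L, M, J, N, G, R, D, H]
Visit L; enqueue Q → queue [M, J, N, G, R, D, H, Q]
Visit M; enqueue P → queue [J, N, G, R, D, H, Q, P]
Visit J → queue [N, G, R, D, H, Q, P]
Visit N → queue [G, R, D, H, Q, P]
Visit G; enqueue K → queue [R, D, H, Q, P, K]
Visit R → queue [D, H, Q, P, K]
Visit D → queue [H, Q, P, K]
Visit H → queue [Q, P, K]
Visit Q → queue [P, K]
Visit P → queue [K]
Visit K → queue []

Visit order: O, A, C, E, B, F, I, L, M, J, N, G, R, D, H, Q, P, K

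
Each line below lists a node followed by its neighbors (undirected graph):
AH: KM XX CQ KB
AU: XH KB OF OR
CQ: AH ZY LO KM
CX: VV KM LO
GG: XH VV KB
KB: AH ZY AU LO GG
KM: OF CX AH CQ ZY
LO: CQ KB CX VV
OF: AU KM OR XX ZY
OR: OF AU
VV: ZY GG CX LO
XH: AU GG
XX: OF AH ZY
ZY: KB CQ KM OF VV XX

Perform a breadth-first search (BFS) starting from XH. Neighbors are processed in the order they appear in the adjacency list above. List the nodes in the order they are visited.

Visit XH; enqueue AU, GG → queue [AU, GG]
Visit AU; enqueue KB, OF, OR → queue [GG, KB, OF, OR]
Visit GG; enqueue VV → queue [KB, OF, OR, VV]
Visit KB; enqueue AH, ZY, LO → queue [OF, OR, VV, AH, ZY, LO]
Visit OF; enqueue KM, XX → queue [OR, VV, AH, ZY, LO, KM, XX]
Visit OR → queue [VV, AH, ZY, LO, KM, XX]
Visit VV; enqueue CX → queue [AH, ZY, LO, KM, XX, CX]
Visit AH; enqueue CQ → queue [ZY, LO, KM, XX, CX, CQ]
Visit ZY → queue [LO, KM, XX, CX, CQ]
Visit LO → queue [KM, XX, CX, CQ]
Visit KM → queue [XX, CX, CQ]
Visit XX → queue [CX, CQ]
Visit CX → queue [CQ]
Visit CQ → queue []

XH, AU, GG, KB, OF, OR, VV, AH, ZY, LO, KM, XX, CX, CQ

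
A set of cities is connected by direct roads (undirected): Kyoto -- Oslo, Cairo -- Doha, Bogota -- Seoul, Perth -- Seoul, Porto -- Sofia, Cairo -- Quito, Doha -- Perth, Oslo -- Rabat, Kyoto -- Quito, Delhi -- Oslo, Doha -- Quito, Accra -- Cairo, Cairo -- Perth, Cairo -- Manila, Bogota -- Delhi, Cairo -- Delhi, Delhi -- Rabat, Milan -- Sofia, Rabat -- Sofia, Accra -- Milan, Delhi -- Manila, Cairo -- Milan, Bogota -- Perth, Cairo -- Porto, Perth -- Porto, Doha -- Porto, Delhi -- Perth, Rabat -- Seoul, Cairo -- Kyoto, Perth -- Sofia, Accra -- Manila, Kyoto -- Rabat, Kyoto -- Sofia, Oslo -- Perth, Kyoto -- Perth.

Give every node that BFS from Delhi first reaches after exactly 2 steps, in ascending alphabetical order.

Accra, Doha, Kyoto, Milan, Porto, Quito, Seoul, Sofia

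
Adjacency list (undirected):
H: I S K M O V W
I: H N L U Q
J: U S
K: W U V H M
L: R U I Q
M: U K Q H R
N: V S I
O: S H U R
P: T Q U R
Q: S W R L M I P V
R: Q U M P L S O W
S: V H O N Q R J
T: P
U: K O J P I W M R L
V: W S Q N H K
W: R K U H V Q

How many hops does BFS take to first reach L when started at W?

Level 0: W
Level 1: H, K, Q, R, U, V
Level 2: I, J, L, M, N, O, P, S
Level 3: T
L first appears at level 2.

2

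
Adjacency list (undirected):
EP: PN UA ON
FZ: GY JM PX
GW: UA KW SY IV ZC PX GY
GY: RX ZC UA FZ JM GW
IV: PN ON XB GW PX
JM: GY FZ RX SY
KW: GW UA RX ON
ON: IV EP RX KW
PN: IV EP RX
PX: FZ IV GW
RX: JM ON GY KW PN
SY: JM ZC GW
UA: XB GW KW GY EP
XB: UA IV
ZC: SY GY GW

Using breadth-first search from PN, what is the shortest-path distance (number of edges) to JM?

2

Level 0: PN
Level 1: EP, IV, RX
Level 2: GW, GY, JM, KW, ON, PX, UA, XB
Level 3: FZ, SY, ZC
JM first appears at level 2.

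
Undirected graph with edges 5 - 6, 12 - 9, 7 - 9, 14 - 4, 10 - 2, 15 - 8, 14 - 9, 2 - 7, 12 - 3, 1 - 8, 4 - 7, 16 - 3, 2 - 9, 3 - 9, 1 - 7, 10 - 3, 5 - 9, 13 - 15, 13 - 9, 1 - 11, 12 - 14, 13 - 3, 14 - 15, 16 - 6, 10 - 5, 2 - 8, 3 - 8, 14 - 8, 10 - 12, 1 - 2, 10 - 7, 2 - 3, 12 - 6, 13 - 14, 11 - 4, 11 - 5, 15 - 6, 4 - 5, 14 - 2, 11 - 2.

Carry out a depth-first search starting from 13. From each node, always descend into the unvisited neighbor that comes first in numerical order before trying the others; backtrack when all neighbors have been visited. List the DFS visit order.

Visit 13
13 → 3
3 → 2
2 → 1
1 → 7
7 → 4
4 → 5
5 → 6
6 → 12
12 → 9
9 → 14
14 → 8
8 → 15
12 → 10
6 → 16
5 → 11

13 3 2 1 7 4 5 6 12 9 14 8 15 10 16 11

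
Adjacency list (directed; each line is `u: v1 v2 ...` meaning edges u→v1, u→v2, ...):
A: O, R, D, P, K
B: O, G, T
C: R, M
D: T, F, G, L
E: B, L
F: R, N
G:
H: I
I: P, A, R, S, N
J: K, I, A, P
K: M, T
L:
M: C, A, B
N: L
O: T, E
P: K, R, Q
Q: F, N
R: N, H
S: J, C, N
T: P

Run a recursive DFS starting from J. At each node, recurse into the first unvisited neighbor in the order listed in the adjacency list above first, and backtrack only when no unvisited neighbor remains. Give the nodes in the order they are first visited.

J → K → M → C → R → N → L → H → I → P → Q → F → A → O → T → E → B → G → D → S

Visit J
J → K
K → M
M → C
C → R
R → N
N → L
R → H
H → I
I → P
P → Q
Q → F
I → A
A → O
O → T
O → E
E → B
B → G
A → D
I → S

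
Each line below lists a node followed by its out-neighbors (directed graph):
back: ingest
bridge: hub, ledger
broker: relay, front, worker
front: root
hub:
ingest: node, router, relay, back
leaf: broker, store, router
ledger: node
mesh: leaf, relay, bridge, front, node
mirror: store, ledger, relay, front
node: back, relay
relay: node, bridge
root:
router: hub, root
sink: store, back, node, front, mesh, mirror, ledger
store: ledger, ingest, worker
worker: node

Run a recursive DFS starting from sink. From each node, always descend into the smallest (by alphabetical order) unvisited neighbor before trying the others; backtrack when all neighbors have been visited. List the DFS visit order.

sink → back → ingest → node → relay → bridge → hub → ledger → router → root → front → mesh → leaf → broker → worker → store → mirror

Visit sink
sink → back
back → ingest
ingest → node
node → relay
relay → bridge
bridge → hub
bridge → ledger
ingest → router
router → root
sink → front
sink → mesh
mesh → leaf
leaf → broker
broker → worker
leaf → store
sink → mirror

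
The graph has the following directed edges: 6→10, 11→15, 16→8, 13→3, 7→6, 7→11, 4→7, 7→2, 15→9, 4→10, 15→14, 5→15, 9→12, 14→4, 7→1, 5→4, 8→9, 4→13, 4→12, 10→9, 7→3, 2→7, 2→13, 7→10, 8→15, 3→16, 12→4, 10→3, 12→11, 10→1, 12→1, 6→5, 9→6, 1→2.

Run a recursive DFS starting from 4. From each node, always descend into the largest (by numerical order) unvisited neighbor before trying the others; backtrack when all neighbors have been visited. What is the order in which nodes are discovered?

4, 13, 3, 16, 8, 15, 14, 9, 12, 11, 1, 2, 7, 10, 6, 5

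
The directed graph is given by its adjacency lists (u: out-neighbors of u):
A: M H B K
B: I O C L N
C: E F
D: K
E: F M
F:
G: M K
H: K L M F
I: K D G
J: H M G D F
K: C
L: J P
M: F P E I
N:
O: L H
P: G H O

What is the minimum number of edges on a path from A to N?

2

Level 0: A
Level 1: B, H, K, M
Level 2: C, E, F, I, L, N, O, P
Level 3: D, G, J
N first appears at level 2.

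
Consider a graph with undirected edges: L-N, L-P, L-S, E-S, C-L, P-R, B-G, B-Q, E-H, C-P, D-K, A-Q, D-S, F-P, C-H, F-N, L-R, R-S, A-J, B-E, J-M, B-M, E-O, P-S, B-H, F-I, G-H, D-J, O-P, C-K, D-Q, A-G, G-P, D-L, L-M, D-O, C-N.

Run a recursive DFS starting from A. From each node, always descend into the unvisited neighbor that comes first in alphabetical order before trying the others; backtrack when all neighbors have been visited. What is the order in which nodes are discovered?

A G B E H C K D J M L N F I P O R S Q

Visit A
A → G
G → B
B → E
E → H
H → C
C → K
K → D
D → J
J → M
M → L
L → N
N → F
F → I
F → P
P → O
P → R
R → S
D → Q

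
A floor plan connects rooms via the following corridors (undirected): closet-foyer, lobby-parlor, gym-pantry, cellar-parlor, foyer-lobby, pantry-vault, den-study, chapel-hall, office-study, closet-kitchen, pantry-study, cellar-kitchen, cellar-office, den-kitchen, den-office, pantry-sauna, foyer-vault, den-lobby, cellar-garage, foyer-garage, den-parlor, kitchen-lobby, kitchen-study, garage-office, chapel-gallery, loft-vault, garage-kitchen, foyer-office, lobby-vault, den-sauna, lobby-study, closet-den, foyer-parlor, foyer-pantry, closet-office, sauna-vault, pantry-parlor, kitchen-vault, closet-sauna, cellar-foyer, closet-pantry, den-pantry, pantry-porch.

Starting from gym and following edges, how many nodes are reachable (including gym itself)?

BFS from gym visits: gym, pantry, closet, den, foyer, parlor, porch, sauna, study, vault, kitchen, office, lobby, cellar, garage, loft
Reachable nodes: 16 of 19 total.

16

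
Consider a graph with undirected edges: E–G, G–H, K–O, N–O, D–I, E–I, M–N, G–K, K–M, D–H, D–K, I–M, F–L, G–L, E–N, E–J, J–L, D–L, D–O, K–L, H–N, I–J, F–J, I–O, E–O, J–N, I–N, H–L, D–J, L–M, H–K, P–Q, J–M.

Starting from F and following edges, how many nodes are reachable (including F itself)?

12

BFS from F visits: F, L, J, M, K, H, G, D, N, I, E, O
Reachable nodes: 12 of 14 total.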